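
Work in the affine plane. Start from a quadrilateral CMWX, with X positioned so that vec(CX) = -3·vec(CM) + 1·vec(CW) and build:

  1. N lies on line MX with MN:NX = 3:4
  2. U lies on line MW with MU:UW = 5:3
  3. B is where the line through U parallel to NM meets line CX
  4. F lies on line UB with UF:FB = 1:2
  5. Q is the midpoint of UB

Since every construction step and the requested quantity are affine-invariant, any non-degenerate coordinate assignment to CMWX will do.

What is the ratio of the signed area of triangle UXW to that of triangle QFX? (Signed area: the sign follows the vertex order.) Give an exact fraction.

[UXW]:[QFX] = 8/5

Choose coordinates C = (0, 0), M = (1, 0), W = (0, 1), X = (-3, 1).
1. N lies on line MX with MN:NX = 3:4 ⇒ N = (-5/7, 3/7)
2. U lies on line MW with MU:UW = 5:3 ⇒ U = (3/8, 5/8)
3. B is where the line through U parallel to NM meets line CX ⇒ B = (-69/8, 23/8)
4. F lies on line UB with UF:FB = 1:2 ⇒ F = (-21/8, 11/8)
5. Q is the midpoint of UB ⇒ Q = (-33/8, 7/4)
2·[UXW] = -9/8, 2·[QFX] = -45/64
[UXW]:[QFX] = -9/8:-45/64 = 8/5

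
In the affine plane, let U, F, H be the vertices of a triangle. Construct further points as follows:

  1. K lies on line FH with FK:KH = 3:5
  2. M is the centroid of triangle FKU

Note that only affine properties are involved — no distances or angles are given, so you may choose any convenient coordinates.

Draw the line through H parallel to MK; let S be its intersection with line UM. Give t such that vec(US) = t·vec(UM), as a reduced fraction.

t = -2/3

Set U = (0, 0), F = (1, 0), H = (0, 1); any affine frame gives the same invariant.
1. K lies on line FH with FK:KH = 3:5 ⇒ K = (5/8, 3/8)
2. M is the centroid of triangle FKU ⇒ M = (13/24, 1/8)
through H parallel to MK: direction (1/12, 1/4); meets UM at S = (-13/36, -1/12)
S = U + t·(M−U) with t = -2/3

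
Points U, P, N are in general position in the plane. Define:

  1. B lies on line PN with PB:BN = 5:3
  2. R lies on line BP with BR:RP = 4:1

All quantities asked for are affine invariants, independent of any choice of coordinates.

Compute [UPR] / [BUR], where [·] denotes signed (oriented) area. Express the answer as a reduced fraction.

[UPR]:[BUR] = 1/4

Work in coordinates with U = (0, 0), P = (1, 0), N = (0, 1).
1. B lies on line PN with PB:BN = 5:3 ⇒ B = (3/8, 5/8)
2. R lies on line BP with BR:RP = 4:1 ⇒ R = (7/8, 1/8)
2·[UPR] = 1/8, 2·[BUR] = 1/2
[UPR]:[BUR] = 1/8:1/2 = 1/4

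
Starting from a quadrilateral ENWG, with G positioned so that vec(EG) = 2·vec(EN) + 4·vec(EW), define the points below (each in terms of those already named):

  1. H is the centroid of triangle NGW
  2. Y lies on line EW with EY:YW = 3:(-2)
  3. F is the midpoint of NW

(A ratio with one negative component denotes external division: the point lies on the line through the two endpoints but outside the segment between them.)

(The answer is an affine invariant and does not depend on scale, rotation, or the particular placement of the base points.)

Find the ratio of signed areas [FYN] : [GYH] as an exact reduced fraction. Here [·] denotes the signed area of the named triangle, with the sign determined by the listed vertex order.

[FYN]:[GYH] = -3/11

Work in coordinates with E = (0, 0), N = (1, 0), W = (0, 1), G = (2, 4).
1. H is the centroid of triangle NGW ⇒ H = (1, 5/3)
2. Y lies on line EW with EY:YW = 3:(-2) ⇒ Y = (0, 3)
3. F is the midpoint of NW ⇒ F = (1/2, 1/2)
2·[FYN] = -1, 2·[GYH] = 11/3
[FYN]:[GYH] = -1:11/3 = -3/11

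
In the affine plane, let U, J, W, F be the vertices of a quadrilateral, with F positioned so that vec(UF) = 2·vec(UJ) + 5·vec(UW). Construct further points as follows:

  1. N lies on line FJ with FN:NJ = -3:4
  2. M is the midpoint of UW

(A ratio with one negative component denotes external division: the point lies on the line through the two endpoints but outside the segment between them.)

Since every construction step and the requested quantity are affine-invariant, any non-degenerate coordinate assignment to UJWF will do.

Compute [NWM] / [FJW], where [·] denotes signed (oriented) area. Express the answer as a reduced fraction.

Assign U = (0, 0), J = (1, 0), W = (0, 1), F = (2, 5) — the answer is frame-independent, so this choice is without loss of generality.
1. N lies on line FJ with FN:NJ = -3:4 ⇒ N = (5, 20)
2. M is the midpoint of UW ⇒ M = (0, 1/2)
2·[NWM] = 5/2, 2·[FJW] = -6
[NWM]:[FJW] = 5/2:-6 = -5/12

[NWM]:[FJW] = -5/12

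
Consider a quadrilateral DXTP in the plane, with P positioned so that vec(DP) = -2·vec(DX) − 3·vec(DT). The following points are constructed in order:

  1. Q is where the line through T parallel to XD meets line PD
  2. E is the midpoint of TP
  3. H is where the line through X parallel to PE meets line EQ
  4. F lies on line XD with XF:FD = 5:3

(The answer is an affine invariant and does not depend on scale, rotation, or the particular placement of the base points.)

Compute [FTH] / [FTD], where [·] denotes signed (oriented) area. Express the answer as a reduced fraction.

Set D = (0, 0), X = (1, 0), T = (0, 1), P = (-2, -3); any affine frame gives the same invariant.
1. Q is where the line through T parallel to XD meets line PD ⇒ Q = (2/3, 1)
2. E is the midpoint of TP ⇒ E = (-1, -1)
3. H is where the line through X parallel to PE meets line EQ ⇒ H = (11/4, 7/2)
4. F lies on line XD with XF:FD = 5:3 ⇒ F = (3/8, 0)
2·[FTH] = -59/16, 2·[FTD] = 3/8
[FTH]:[FTD] = -59/16:3/8 = -59/6

[FTH]:[FTD] = -59/6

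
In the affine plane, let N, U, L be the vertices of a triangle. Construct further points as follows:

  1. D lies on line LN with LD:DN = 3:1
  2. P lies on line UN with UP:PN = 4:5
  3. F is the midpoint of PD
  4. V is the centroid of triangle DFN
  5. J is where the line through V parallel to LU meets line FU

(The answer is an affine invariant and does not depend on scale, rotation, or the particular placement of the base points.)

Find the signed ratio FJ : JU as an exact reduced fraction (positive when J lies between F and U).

FJ:JU = -40/169

Assign N = (0, 0), U = (1, 0), L = (0, 1) — the answer is frame-independent, so this choice is without loss of generality.
1. D lies on line LN with LD:DN = 3:1 ⇒ D = (0, 1/4)
2. P lies on line UN with UP:PN = 4:5 ⇒ P = (5/9, 0)
3. F is the midpoint of PD ⇒ F = (5/18, 1/8)
4. V is the centroid of triangle DFN ⇒ V = (5/54, 1/8)
5. J is where the line through V parallel to LU meets line FU ⇒ J = (125/2322, 169/1032)
J = F + t·(U−F) with t = -40/129, so FJ:JU = t:(1−t) = -40/129:169/129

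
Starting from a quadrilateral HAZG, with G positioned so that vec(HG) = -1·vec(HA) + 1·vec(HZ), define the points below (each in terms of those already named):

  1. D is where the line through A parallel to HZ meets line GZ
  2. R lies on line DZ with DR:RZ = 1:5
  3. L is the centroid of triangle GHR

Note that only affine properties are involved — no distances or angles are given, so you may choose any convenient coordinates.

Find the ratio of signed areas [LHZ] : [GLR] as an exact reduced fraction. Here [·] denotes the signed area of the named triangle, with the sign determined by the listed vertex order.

[LHZ]:[GLR] = 1/11

Choose coordinates H = (0, 0), A = (1, 0), Z = (0, 1), G = (-1, 1).
1. D is where the line through A parallel to HZ meets line GZ ⇒ D = (1, 1)
2. R lies on line DZ with DR:RZ = 1:5 ⇒ R = (5/6, 1)
3. L is the centroid of triangle GHR ⇒ L = (-1/18, 2/3)
2·[LHZ] = 1/18, 2·[GLR] = 11/18
[LHZ]:[GLR] = 1/18:11/18 = 1/11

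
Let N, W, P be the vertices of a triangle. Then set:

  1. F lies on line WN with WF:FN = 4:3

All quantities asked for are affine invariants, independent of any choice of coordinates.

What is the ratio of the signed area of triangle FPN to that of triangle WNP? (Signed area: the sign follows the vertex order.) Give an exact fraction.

Work in coordinates with N = (0, 0), W = (1, 0), P = (0, 1).
1. F lies on line WN with WF:FN = 4:3 ⇒ F = (3/7, 0)
2·[FPN] = 3/7, 2·[WNP] = -1
[FPN]:[WNP] = 3/7:-1 = -3/7

[FPN]:[WNP] = -3/7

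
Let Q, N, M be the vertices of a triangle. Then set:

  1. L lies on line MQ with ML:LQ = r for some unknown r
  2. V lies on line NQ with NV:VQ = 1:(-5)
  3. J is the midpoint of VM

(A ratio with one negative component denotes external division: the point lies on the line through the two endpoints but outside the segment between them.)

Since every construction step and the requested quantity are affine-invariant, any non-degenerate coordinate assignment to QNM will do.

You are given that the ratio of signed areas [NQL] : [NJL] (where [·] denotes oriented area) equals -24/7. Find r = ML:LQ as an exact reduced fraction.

r = 1/3

Choose coordinates Q = (0, 0), N = (1, 0), M = (0, 1).
1. With ML:LQ = r, write λ = r/(r+1) so L = M + λ·(Q−M); L is affine-linear in λ
2. V lies on line NQ with NV:VQ = 1:(-5) ⇒ V = (5/4, 0)
3. J is the midpoint of VM ⇒ J = (5/8, 1/2)
Every point depending on L is an affine combination of L and λ-independent points, so each such coordinate is linear in λ; the λ² term in each signed area is a multiple of (Q−M)×(Q−M) = 0, so 2·[NQL] and 2·[NJL] are each linear in λ. Evaluating at λ=0 and λ=1:
  2·[NQL] = λ − 1,   2·[NJL] = 3/8·λ + 1/8
So [NQL]:[NJL] = (λ − 1) / (3/8·λ + 1/8). Setting this equal to -24/7:
  λ − 1 = -24/7·(3/8·λ + 1/8)  ⇒  λ = 1/4
Then r = λ/(1−λ) = (1/4)/(3/4) = 1/3. Check: with r = 1/3, L = (0, 3/4) and [NQL]:[NJL] = -24/7 as required.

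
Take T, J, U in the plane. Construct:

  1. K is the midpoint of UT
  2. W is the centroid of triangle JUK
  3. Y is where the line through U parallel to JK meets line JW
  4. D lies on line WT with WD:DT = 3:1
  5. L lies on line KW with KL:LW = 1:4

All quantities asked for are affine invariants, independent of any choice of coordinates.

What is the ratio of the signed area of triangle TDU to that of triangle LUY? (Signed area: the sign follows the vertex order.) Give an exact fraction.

[TDU]:[LUY] = 5/28

Work in coordinates with T = (0, 0), J = (1, 0), U = (0, 1).
1. K is the midpoint of UT ⇒ K = (0, 1/2)
2. W is the centroid of triangle JUK ⇒ W = (1/3, 1/2)
3. Y is where the line through U parallel to JK meets line JW ⇒ Y = (-1, 3/2)
4. D lies on line WT with WD:DT = 3:1 ⇒ D = (1/12, 1/8)
5. L lies on line KW with KL:LW = 1:4 ⇒ L = (1/15, 1/2)
2·[TDU] = 1/12, 2·[LUY] = 7/15
[TDU]:[LUY] = 1/12:7/15 = 5/28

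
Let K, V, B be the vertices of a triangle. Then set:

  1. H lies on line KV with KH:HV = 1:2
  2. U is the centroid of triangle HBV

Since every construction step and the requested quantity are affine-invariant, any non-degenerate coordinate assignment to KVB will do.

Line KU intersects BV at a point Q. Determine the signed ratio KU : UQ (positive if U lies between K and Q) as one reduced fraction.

KU:UQ = 7/2

Assign K = (0, 0), V = (1, 0), B = (0, 1) — the answer is frame-independent, so this choice is without loss of generality.
1. H lies on line KV with KH:HV = 1:2 ⇒ H = (1/3, 0)
2. U is the centroid of triangle HBV ⇒ U = (4/9, 1/3)
line KU meets BV at Q = (4/7, 3/7)
U = K + t·(Q−K) with t = 7/9, so KU:UQ = 7/9:2/9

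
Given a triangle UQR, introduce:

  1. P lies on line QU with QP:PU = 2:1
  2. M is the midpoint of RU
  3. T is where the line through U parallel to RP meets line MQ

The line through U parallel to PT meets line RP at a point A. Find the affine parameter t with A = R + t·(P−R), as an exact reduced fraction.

t = 8/5

Assign U = (0, 0), Q = (1, 0), R = (0, 1) — the answer is frame-independent, so this choice is without loss of generality.
1. P lies on line QU with QP:PU = 2:1 ⇒ P = (1/3, 0)
2. M is the midpoint of RU ⇒ M = (0, 1/2)
3. T is where the line through U parallel to RP meets line MQ ⇒ T = (-1/5, 3/5)
through U parallel to PT: direction (-8/15, 3/5); meets RP at A = (8/15, -3/5)
A = R + t·(P−R) with t = 8/5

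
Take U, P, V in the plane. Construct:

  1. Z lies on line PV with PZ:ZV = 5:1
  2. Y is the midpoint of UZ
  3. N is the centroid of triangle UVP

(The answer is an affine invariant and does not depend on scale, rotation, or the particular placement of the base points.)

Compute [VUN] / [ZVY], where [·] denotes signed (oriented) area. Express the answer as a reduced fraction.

Work in coordinates with U = (0, 0), P = (1, 0), V = (0, 1).
1. Z lies on line PV with PZ:ZV = 5:1 ⇒ Z = (1/6, 5/6)
2. Y is the midpoint of UZ ⇒ Y = (1/12, 5/12)
3. N is the centroid of triangle UVP ⇒ N = (1/3, 1/3)
2·[VUN] = 1/3, 2·[ZVY] = 1/12
[VUN]:[ZVY] = 1/3:1/12 = 4

[VUN]:[ZVY] = 4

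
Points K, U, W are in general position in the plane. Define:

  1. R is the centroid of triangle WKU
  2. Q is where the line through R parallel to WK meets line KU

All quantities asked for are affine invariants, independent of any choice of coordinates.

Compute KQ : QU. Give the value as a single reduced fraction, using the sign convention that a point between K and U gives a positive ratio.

KQ:QU = 1/2

Set K = (0, 0), U = (1, 0), W = (0, 1); any affine frame gives the same invariant.
1. R is the centroid of triangle WKU ⇒ R = (1/3, 1/3)
2. Q is where the line through R parallel to WK meets line KU ⇒ Q = (1/3, 0)
Q = K + t·(U−K) with t = 1/3, so KQ:QU = t:(1−t) = 1/3:2/3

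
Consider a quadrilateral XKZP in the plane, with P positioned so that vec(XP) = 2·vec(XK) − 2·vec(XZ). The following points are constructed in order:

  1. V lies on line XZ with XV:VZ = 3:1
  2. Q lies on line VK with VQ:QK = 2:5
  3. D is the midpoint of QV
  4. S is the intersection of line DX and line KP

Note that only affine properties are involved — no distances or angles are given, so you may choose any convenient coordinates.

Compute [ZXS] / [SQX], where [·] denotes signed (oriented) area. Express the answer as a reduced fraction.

[ZXS]:[SQX] = -4/3

Work in coordinates with X = (0, 0), K = (1, 0), Z = (0, 1), P = (2, -2).
1. V lies on line XZ with XV:VZ = 3:1 ⇒ V = (0, 3/4)
2. Q lies on line VK with VQ:QK = 2:5 ⇒ Q = (2/7, 15/28)
3. D is the midpoint of QV ⇒ D = (1/7, 9/14)
4. S is the intersection of line DX and line KP ⇒ S = (4/13, 18/13)
2·[ZXS] = 4/13, 2·[SQX] = -3/13
[ZXS]:[SQX] = 4/13:-3/13 = -4/3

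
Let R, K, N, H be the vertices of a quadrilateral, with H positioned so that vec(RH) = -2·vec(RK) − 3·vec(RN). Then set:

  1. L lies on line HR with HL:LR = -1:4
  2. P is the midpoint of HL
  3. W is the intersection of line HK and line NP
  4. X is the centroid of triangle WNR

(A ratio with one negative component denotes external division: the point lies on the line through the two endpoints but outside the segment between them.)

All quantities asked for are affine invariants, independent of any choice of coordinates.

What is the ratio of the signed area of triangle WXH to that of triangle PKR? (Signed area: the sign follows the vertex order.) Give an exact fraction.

Assign R = (0, 0), K = (1, 0), N = (0, 1), H = (-2, -3) — the answer is frame-independent, so this choice is without loss of generality.
1. L lies on line HR with HL:LR = -1:4 ⇒ L = (-8/3, -4)
2. P is the midpoint of HL ⇒ P = (-7/3, -7/2)
3. W is the intersection of line HK and line NP ⇒ W = (-28/13, -41/13)
4. X is the centroid of triangle WNR ⇒ X = (-28/39, -28/39)
2·[WXH] = -2/13, 2·[PKR] = 7/2
[WXH]:[PKR] = -2/13:7/2 = -4/91

[WXH]:[PKR] = -4/91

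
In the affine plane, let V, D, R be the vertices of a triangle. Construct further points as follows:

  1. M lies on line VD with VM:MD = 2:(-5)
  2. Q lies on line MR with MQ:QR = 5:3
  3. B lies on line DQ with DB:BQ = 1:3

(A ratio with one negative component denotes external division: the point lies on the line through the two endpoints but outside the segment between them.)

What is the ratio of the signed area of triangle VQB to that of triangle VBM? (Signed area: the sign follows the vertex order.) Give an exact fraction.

[VQB]:[VBM] = -9/2

Set V = (0, 0), D = (1, 0), R = (0, 1); any affine frame gives the same invariant.
1. M lies on line VD with VM:MD = 2:(-5) ⇒ M = (-2/3, 0)
2. Q lies on line MR with MQ:QR = 5:3 ⇒ Q = (-1/4, 5/8)
3. B lies on line DQ with DB:BQ = 1:3 ⇒ B = (11/16, 5/32)
2·[VQB] = -15/32, 2·[VBM] = 5/48
[VQB]:[VBM] = -15/32:5/48 = -9/2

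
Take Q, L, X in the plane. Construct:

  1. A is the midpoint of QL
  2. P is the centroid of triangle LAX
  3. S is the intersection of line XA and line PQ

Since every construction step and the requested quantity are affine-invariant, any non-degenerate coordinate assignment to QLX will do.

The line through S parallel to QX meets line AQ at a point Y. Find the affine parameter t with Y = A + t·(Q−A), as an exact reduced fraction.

t = 1/4

Assign Q = (0, 0), L = (1, 0), X = (0, 1) — the answer is frame-independent, so this choice is without loss of generality.
1. A is the midpoint of QL ⇒ A = (1/2, 0)
2. P is the centroid of triangle LAX ⇒ P = (1/2, 1/3)
3. S is the intersection of line XA and line PQ ⇒ S = (3/8, 1/4)
through S parallel to QX: direction (0, 1); meets AQ at Y = (3/8, 0)
Y = A + t·(Q−A) with t = 1/4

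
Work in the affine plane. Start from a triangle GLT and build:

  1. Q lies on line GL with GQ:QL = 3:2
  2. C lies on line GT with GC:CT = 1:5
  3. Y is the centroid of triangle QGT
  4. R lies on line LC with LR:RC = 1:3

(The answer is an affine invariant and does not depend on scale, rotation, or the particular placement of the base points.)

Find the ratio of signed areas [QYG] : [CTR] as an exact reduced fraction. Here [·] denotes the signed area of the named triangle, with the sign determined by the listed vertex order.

[QYG]:[CTR] = -8/25

Assign G = (0, 0), L = (1, 0), T = (0, 1) — the answer is frame-independent, so this choice is without loss of generality.
1. Q lies on line GL with GQ:QL = 3:2 ⇒ Q = (3/5, 0)
2. C lies on line GT with GC:CT = 1:5 ⇒ C = (0, 1/6)
3. Y is the centroid of triangle QGT ⇒ Y = (1/5, 1/3)
4. R lies on line LC with LR:RC = 1:3 ⇒ R = (3/4, 1/24)
2·[QYG] = 1/5, 2·[CTR] = -5/8
[QYG]:[CTR] = 1/5:-5/8 = -8/25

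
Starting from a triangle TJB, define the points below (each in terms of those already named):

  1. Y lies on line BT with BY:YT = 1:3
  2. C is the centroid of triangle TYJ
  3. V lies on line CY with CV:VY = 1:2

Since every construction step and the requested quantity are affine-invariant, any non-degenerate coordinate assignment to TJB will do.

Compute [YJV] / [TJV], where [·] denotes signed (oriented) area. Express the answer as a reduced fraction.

Set T = (0, 0), J = (1, 0), B = (0, 1); any affine frame gives the same invariant.
1. Y lies on line BT with BY:YT = 1:3 ⇒ Y = (0, 3/4)
2. C is the centroid of triangle TYJ ⇒ C = (1/3, 1/4)
3. V lies on line CY with CV:VY = 1:2 ⇒ V = (2/9, 5/12)
2·[YJV] = -1/6, 2·[TJV] = 5/12
[YJV]:[TJV] = -1/6:5/12 = -2/5

[YJV]:[TJV] = -2/5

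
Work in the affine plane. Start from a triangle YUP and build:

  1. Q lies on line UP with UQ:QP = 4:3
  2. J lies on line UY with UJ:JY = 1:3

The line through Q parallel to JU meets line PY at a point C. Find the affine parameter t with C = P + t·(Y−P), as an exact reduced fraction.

Work in coordinates with Y = (0, 0), U = (1, 0), P = (0, 1).
1. Q lies on line UP with UQ:QP = 4:3 ⇒ Q = (3/7, 4/7)
2. J lies on line UY with UJ:JY = 1:3 ⇒ J = (3/4, 0)
through Q parallel to JU: direction (1/4, 0); meets PY at C = (0, 4/7)
C = P + t·(Y−P) with t = 3/7

t = 3/7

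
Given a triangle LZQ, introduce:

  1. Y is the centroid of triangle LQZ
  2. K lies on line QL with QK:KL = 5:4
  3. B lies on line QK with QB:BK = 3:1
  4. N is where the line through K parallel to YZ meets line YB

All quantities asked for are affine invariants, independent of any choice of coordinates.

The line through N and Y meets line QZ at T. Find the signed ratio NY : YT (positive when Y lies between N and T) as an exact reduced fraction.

NY:YT = -1/6

Work in coordinates with L = (0, 0), Z = (1, 0), Q = (0, 1).
1. Y is the centroid of triangle LQZ ⇒ Y = (1/3, 1/3)
2. K lies on line QL with QK:KL = 5:4 ⇒ K = (0, 4/9)
3. B lies on line QK with QB:BK = 3:1 ⇒ B = (0, 7/12)
4. N is where the line through K parallel to YZ meets line YB ⇒ N = (5/9, 1/6)
line NY meets QZ at T = (5/3, -2/3)
Y = N + t·(T−N) with t = -1/5, so NY:YT = -1/5:6/5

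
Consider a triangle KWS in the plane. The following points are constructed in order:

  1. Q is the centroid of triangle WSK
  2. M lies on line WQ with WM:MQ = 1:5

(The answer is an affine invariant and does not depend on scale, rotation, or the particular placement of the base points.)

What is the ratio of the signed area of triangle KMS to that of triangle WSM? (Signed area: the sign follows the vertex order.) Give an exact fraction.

Set K = (0, 0), W = (1, 0), S = (0, 1); any affine frame gives the same invariant.
1. Q is the centroid of triangle WSK ⇒ Q = (1/3, 1/3)
2. M lies on line WQ with WM:MQ = 1:5 ⇒ M = (8/9, 1/18)
2·[KMS] = 8/9, 2·[WSM] = 1/18
[KMS]:[WSM] = 8/9:1/18 = 16

[KMS]:[WSM] = 16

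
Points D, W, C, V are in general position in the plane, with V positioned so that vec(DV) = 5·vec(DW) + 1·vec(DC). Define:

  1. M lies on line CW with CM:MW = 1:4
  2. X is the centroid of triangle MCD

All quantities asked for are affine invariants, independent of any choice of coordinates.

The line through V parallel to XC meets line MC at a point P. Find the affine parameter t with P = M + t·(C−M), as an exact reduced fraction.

t = -29

Work in coordinates with D = (0, 0), W = (1, 0), C = (0, 1), V = (5, 1).
1. M lies on line CW with CM:MW = 1:4 ⇒ M = (1/5, 4/5)
2. X is the centroid of triangle MCD ⇒ X = (1/15, 3/5)
through V parallel to XC: direction (-1/15, 2/5); meets MC at P = (6, -5)
P = M + t·(C−M) with t = -29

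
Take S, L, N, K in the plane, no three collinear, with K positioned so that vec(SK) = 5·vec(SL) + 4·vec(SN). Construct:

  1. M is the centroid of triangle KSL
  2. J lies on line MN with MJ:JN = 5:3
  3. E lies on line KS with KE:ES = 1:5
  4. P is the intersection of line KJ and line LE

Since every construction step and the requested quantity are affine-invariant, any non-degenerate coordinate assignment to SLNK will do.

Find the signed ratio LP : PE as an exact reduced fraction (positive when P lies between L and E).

LP:PE = -88/7

Choose coordinates S = (0, 0), L = (1, 0), N = (0, 1), K = (5, 4).
1. M is the centroid of triangle KSL ⇒ M = (2, 4/3)
2. J lies on line MN with MJ:JN = 5:3 ⇒ J = (3/4, 9/8)
3. E lies on line KS with KE:ES = 1:5 ⇒ E = (25/6, 10/3)
4. P is the intersection of line KJ and line LE ⇒ P = (1079/243, 880/243)
P = L + t·(E−L) with t = 88/81, so LP:PE = t:(1−t) = 88/81:-7/81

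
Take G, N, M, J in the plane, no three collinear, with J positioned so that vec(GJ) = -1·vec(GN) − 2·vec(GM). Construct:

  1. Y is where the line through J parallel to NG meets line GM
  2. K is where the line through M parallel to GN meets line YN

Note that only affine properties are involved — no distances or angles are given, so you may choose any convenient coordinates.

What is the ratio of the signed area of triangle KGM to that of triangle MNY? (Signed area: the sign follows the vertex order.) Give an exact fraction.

[KGM]:[MNY] = 1/2

Assign G = (0, 0), N = (1, 0), M = (0, 1), J = (-1, -2) — the answer is frame-independent, so this choice is without loss of generality.
1. Y is where the line through J parallel to NG meets line GM ⇒ Y = (0, -2)
2. K is where the line through M parallel to GN meets line YN ⇒ K = (3/2, 1)
2·[KGM] = -3/2, 2·[MNY] = -3
[KGM]:[MNY] = -3/2:-3 = 1/2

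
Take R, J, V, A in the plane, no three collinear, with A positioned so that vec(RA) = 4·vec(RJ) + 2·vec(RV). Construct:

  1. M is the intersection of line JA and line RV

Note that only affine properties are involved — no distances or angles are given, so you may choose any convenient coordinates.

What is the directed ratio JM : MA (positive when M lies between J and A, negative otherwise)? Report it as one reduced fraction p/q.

JM:MA = -1/4

Assign R = (0, 0), J = (1, 0), V = (0, 1), A = (4, 2) — the answer is frame-independent, so this choice is without loss of generality.
1. M is the intersection of line JA and line RV ⇒ M = (0, -2/3)
M = J + t·(A−J) with t = -1/3, so JM:MA = t:(1−t) = -1/3:4/3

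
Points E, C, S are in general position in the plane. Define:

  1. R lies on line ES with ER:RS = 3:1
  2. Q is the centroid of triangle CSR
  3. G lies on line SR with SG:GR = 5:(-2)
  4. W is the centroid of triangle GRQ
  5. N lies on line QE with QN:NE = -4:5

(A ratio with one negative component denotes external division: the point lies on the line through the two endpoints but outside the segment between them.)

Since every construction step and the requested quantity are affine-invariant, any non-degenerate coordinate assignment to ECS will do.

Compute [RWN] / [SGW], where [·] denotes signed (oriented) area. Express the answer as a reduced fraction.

Set E = (0, 0), C = (1, 0), S = (0, 1); any affine frame gives the same invariant.
1. R lies on line ES with ER:RS = 3:1 ⇒ R = (0, 3/4)
2. Q is the centroid of triangle CSR ⇒ Q = (1/3, 7/12)
3. G lies on line SR with SG:GR = 5:(-2) ⇒ G = (0, 7/12)
4. W is the centroid of triangle GRQ ⇒ W = (1/9, 23/36)
5. N lies on line QE with QN:NE = -4:5 ⇒ N = (5/3, 35/12)
2·[RWN] = 23/54, 2·[SGW] = 5/108
[RWN]:[SGW] = 23/54:5/108 = 46/5

[RWN]:[SGW] = 46/5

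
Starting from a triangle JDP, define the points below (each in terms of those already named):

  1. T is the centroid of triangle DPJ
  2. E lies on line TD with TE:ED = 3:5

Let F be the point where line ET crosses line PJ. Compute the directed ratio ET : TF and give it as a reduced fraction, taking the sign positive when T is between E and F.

Choose coordinates J = (0, 0), D = (1, 0), P = (0, 1).
1. T is the centroid of triangle DPJ ⇒ T = (1/3, 1/3)
2. E lies on line TD with TE:ED = 3:5 ⇒ E = (7/12, 5/24)
line ET meets PJ at F = (0, 1/2)
T = E + t·(F−E) with t = 3/7, so ET:TF = 3/7:4/7

ET:TF = 3/4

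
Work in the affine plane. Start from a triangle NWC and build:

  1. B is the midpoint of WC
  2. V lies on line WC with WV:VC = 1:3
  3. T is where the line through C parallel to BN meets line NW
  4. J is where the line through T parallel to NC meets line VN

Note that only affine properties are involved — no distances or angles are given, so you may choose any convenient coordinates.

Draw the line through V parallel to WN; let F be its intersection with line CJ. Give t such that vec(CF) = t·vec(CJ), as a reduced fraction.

Work in coordinates with N = (0, 0), W = (1, 0), C = (0, 1).
1. B is the midpoint of WC ⇒ B = (1/2, 1/2)
2. V lies on line WC with WV:VC = 1:3 ⇒ V = (3/4, 1/4)
3. T is where the line through C parallel to BN meets line NW ⇒ T = (-1, 0)
4. J is where the line through T parallel to NC meets line VN ⇒ J = (-1, -1/3)
through V parallel to WN: direction (-1, 0); meets CJ at F = (-9/16, 1/4)
F = C + t·(J−C) with t = 9/16

t = 9/16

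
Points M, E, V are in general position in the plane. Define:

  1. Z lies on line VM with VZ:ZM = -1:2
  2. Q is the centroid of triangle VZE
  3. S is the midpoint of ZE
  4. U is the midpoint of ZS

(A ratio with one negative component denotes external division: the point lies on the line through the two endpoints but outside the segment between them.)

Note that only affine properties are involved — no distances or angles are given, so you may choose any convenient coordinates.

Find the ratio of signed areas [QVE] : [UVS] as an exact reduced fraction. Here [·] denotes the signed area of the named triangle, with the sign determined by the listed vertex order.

[QVE]:[UVS] = 4/3

Set M = (0, 0), E = (1, 0), V = (0, 1); any affine frame gives the same invariant.
1. Z lies on line VM with VZ:ZM = -1:2 ⇒ Z = (0, 2)
2. Q is the centroid of triangle VZE ⇒ Q = (1/3, 1)
3. S is the midpoint of ZE ⇒ S = (1/2, 1)
4. U is the midpoint of ZS ⇒ U = (1/4, 3/2)
2·[QVE] = 1/3, 2·[UVS] = 1/4
[QVE]:[UVS] = 1/3:1/4 = 4/3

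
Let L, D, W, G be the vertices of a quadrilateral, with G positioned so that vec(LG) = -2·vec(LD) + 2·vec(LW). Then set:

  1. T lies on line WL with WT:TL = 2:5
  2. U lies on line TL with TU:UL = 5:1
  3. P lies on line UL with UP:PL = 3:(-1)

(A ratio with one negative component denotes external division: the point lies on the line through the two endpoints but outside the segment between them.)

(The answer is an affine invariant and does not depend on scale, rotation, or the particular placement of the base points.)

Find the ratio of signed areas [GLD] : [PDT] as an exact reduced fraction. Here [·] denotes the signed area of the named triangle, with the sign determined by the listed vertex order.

Assign L = (0, 0), D = (1, 0), W = (0, 1), G = (-2, 2) — the answer is frame-independent, so this choice is without loss of generality.
1. T lies on line WL with WT:TL = 2:5 ⇒ T = (0, 5/7)
2. U lies on line TL with TU:UL = 5:1 ⇒ U = (0, 5/42)
3. P lies on line UL with UP:PL = 3:(-1) ⇒ P = (0, -5/84)
2·[GLD] = 2, 2·[PDT] = 65/84
[GLD]:[PDT] = 2:65/84 = 168/65

[GLD]:[PDT] = 168/65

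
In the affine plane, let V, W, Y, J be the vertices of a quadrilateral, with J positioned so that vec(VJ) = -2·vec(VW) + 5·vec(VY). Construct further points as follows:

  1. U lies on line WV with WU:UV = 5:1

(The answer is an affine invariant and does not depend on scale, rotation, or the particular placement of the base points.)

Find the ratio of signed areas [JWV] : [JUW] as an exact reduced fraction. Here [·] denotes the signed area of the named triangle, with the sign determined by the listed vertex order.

Assign V = (0, 0), W = (1, 0), Y = (0, 1), J = (-2, 5) — the answer is frame-independent, so this choice is without loss of generality.
1. U lies on line WV with WU:UV = 5:1 ⇒ U = (1/6, 0)
2·[JWV] = -5, 2·[JUW] = 25/6
[JWV]:[JUW] = -5:25/6 = -6/5

[JWV]:[JUW] = -6/5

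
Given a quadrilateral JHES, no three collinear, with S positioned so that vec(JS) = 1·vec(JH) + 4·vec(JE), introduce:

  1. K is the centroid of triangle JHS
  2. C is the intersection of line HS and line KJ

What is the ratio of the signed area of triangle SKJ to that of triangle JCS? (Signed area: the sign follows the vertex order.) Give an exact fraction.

Assign J = (0, 0), H = (1, 0), E = (0, 1), S = (1, 4) — the answer is frame-independent, so this choice is without loss of generality.
1. K is the centroid of triangle JHS ⇒ K = (2/3, 4/3)
2. C is the intersection of line HS and line KJ ⇒ C = (1, 2)
2·[SKJ] = -4/3, 2·[JCS] = 2
[SKJ]:[JCS] = -4/3:2 = -2/3

[SKJ]:[JCS] = -2/3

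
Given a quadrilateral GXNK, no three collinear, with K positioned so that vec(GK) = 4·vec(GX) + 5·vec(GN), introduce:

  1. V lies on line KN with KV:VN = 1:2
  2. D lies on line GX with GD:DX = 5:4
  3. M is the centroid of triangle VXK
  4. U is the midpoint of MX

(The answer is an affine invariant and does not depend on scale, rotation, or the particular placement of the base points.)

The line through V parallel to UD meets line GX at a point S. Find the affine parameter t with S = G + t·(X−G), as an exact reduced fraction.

t = -17/39

Set G = (0, 0), X = (1, 0), N = (0, 1), K = (4, 5); any affine frame gives the same invariant.
1. V lies on line KN with KV:VN = 1:2 ⇒ V = (8/3, 11/3)
2. D lies on line GX with GD:DX = 5:4 ⇒ D = (5/9, 0)
3. M is the centroid of triangle VXK ⇒ M = (23/9, 26/9)
4. U is the midpoint of MX ⇒ U = (16/9, 13/9)
through V parallel to UD: direction (-11/9, -13/9); meets GX at S = (-17/39, 0)
S = G + t·(X−G) with t = -17/39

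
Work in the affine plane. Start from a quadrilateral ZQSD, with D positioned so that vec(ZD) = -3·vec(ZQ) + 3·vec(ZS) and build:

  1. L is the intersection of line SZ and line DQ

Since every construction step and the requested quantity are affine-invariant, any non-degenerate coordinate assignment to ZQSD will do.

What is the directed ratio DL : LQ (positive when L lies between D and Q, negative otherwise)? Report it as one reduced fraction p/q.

DL:LQ = 3

Work in coordinates with Z = (0, 0), Q = (1, 0), S = (0, 1), D = (-3, 3).
1. L is the intersection of line SZ and line DQ ⇒ L = (0, 3/4)
L = D + t·(Q−D) with t = 3/4, so DL:LQ = t:(1−t) = 3/4:1/4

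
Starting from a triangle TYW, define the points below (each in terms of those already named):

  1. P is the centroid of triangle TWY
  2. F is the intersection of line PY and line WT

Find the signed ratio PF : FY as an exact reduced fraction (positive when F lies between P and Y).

PF:FY = -1/3

Set T = (0, 0), Y = (1, 0), W = (0, 1); any affine frame gives the same invariant.
1. P is the centroid of triangle TWY ⇒ P = (1/3, 1/3)
2. F is the intersection of line PY and line WT ⇒ F = (0, 1/2)
F = P + t·(Y−P) with t = -1/2, so PF:FY = t:(1−t) = -1/2:3/2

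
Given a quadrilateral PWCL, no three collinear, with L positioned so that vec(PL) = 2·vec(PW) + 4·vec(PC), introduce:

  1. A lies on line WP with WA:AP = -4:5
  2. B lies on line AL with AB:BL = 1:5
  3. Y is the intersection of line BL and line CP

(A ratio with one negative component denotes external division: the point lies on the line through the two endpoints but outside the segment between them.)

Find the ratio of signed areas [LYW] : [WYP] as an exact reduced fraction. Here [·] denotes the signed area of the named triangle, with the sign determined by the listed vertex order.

[LYW]:[WYP] = 8/5

Assign P = (0, 0), W = (1, 0), C = (0, 1), L = (2, 4) — the answer is frame-independent, so this choice is without loss of generality.
1. A lies on line WP with WA:AP = -4:5 ⇒ A = (5, 0)
2. B lies on line AL with AB:BL = 1:5 ⇒ B = (9/2, 2/3)
3. Y is the intersection of line BL and line CP ⇒ Y = (0, 20/3)
2·[LYW] = 32/3, 2·[WYP] = 20/3
[LYW]:[WYP] = 32/3:20/3 = 8/5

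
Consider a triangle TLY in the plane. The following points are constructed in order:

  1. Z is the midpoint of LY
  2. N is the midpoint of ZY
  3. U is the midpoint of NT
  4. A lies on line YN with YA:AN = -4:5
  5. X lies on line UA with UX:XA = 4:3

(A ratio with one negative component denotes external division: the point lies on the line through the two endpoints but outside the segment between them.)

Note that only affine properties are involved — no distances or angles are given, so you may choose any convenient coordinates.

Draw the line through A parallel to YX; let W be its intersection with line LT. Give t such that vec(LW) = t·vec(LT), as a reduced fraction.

Assign T = (0, 0), L = (1, 0), Y = (0, 1) — the answer is frame-independent, so this choice is without loss of generality.
1. Z is the midpoint of LY ⇒ Z = (1/2, 1/2)
2. N is the midpoint of ZY ⇒ N = (1/4, 3/4)
3. U is the midpoint of NT ⇒ U = (1/8, 3/8)
4. A lies on line YN with YA:AN = -4:5 ⇒ A = (-1, 2)
5. X lies on line UA with UX:XA = 4:3 ⇒ X = (-29/56, 73/56)
through A parallel to YX: direction (-29/56, 17/56); meets LT at W = (41/17, 0)
W = L + t·(T−L) with t = -24/17

t = -24/17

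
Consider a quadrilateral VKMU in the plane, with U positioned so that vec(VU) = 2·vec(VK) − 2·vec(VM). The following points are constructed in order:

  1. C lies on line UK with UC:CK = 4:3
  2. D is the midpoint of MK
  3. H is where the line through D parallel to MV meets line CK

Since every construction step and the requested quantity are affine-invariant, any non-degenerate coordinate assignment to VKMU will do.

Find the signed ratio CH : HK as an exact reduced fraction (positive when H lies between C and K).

CH:HK = -13/7

Work in coordinates with V = (0, 0), K = (1, 0), M = (0, 1), U = (2, -2).
1. C lies on line UK with UC:CK = 4:3 ⇒ C = (10/7, -6/7)
2. D is the midpoint of MK ⇒ D = (1/2, 1/2)
3. H is where the line through D parallel to MV meets line CK ⇒ H = (1/2, 1)
H = C + t·(K−C) with t = 13/6, so CH:HK = t:(1−t) = 13/6:-7/6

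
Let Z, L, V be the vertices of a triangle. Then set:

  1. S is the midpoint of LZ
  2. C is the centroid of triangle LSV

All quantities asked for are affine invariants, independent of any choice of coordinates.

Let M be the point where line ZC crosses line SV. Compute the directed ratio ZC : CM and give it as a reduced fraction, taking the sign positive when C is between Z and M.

ZC:CM = -4

Assign Z = (0, 0), L = (1, 0), V = (0, 1) — the answer is frame-independent, so this choice is without loss of generality.
1. S is the midpoint of LZ ⇒ S = (1/2, 0)
2. C is the centroid of triangle LSV ⇒ C = (1/2, 1/3)
line ZC meets SV at M = (3/8, 1/4)
C = Z + t·(M−Z) with t = 4/3, so ZC:CM = 4/3:-1/3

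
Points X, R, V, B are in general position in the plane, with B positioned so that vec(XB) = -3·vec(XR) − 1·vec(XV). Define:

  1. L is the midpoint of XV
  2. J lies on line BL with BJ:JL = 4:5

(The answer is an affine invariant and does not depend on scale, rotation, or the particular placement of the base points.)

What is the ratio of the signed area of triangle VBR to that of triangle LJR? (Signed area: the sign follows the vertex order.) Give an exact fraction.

[VBR]:[LJR] = 3

Choose coordinates X = (0, 0), R = (1, 0), V = (0, 1), B = (-3, -1).
1. L is the midpoint of XV ⇒ L = (0, 1/2)
2. J lies on line BL with BJ:JL = 4:5 ⇒ J = (-5/3, -1/3)
2·[VBR] = 5, 2·[LJR] = 5/3
[VBR]:[LJR] = 5:5/3 = 3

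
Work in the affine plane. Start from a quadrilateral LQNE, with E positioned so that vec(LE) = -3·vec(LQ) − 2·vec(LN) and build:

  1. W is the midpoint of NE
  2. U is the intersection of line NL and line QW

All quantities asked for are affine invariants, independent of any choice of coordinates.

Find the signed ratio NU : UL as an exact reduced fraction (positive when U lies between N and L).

Assign L = (0, 0), Q = (1, 0), N = (0, 1), E = (-3, -2) — the answer is frame-independent, so this choice is without loss of generality.
1. W is the midpoint of NE ⇒ W = (-3/2, -1/2)
2. U is the intersection of line NL and line QW ⇒ U = (0, -1/5)
U = N + t·(L−N) with t = 6/5, so NU:UL = t:(1−t) = 6/5:-1/5

NU:UL = -6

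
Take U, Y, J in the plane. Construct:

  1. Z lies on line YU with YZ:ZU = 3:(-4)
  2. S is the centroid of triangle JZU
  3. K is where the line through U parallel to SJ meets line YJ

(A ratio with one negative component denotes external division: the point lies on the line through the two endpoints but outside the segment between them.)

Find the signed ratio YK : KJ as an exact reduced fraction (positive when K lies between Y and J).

YK:KJ = -1/2

Choose coordinates U = (0, 0), Y = (1, 0), J = (0, 1).
1. Z lies on line YU with YZ:ZU = 3:(-4) ⇒ Z = (4, 0)
2. S is the centroid of triangle JZU ⇒ S = (4/3, 1/3)
3. K is where the line through U parallel to SJ meets line YJ ⇒ K = (2, -1)
K = Y + t·(J−Y) with t = -1, so YK:KJ = t:(1−t) = -1:2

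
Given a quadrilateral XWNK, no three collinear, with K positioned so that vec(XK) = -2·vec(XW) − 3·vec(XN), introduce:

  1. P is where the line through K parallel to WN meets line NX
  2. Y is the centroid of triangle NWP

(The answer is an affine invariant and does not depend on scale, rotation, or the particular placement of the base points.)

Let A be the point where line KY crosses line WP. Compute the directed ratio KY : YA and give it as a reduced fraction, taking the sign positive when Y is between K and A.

KY:YA = 5

Work in coordinates with X = (0, 0), W = (1, 0), N = (0, 1), K = (-2, -3).
1. P is where the line through K parallel to WN meets line NX ⇒ P = (0, -5)
2. Y is the centroid of triangle NWP ⇒ Y = (1/3, -4/3)
line KY meets WP at A = (4/5, -1)
Y = K + t·(A−K) with t = 5/6, so KY:YA = 5/6:1/6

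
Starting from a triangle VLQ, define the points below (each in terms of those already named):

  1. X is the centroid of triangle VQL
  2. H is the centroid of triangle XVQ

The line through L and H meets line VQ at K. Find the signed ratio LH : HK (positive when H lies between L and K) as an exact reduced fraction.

Assign V = (0, 0), L = (1, 0), Q = (0, 1) — the answer is frame-independent, so this choice is without loss of generality.
1. X is the centroid of triangle VQL ⇒ X = (1/3, 1/3)
2. H is the centroid of triangle XVQ ⇒ H = (1/9, 4/9)
line LH meets VQ at K = (0, 1/2)
H = L + t·(K−L) with t = 8/9, so LH:HK = 8/9:1/9

LH:HK = 8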